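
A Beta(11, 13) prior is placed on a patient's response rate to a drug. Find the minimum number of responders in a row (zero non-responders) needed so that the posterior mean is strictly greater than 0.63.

After k responders and 0 non-responders the posterior is Beta(11+k, 13), with mean (11+k)/(11+13+k).
Set (11+k)/(24+k) > 0.63 and solve: k > (0.63·24 − 11)/(1 − 0.63) = 11.135.
The smallest integer exceeding 11.135 is 12.

k = 12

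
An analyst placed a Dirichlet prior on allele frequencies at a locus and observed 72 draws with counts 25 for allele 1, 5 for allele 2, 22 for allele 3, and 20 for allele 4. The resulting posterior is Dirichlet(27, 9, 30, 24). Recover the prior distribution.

For a Dirichlet(α) prior with multinomial counts c, the posterior is Dirichlet(α + c) componentwise.
Subtract each count from the matching posterior parameter: 27−25=2, 9−5=4, 30−22=8, 24−20=4.

Dirichlet(2, 4, 8, 4)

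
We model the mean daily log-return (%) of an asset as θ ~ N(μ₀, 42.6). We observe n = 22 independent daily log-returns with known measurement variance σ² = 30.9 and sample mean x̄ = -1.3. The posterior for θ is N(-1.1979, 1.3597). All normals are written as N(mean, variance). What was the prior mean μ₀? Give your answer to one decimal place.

The posterior mean is a precision-weighted average: μ_n = (τ₀μ₀ + τ_data·x̄)/(τ₀+τ_data), with τ₀=1/σ₀² and τ_data=n/σ².
Here τ₀ = 1/42.6 = 0.023474 and τ_data = 22/30.9 = 0.711974, so τ_n = 0.735448.
Rearranging for μ₀: μ₀ = (μ_n·τ_n − τ_data·x̄)/τ₀ = (-1.1979·0.735448 − 0.711974·-1.3) / 0.023474 = 0.044573/0.023474 ≈ 1.9.

μ₀ = 1.9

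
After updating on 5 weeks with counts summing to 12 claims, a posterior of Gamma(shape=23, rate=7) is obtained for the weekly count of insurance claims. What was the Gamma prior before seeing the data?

A Gamma(α, β) prior (rate parametrization) on a Poisson rate with n observations summing to S gives posterior Gamma(α+S, β+n).
So α = 23 − 12 = 11 and β = 7 − 5 = 2.

Gamma(shape=11, rate=2)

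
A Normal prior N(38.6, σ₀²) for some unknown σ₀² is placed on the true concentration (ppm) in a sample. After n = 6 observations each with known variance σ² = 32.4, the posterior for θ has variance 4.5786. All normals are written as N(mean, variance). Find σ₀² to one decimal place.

For the Normal–Normal model with known σ², precisions add: τ_n = τ₀ + n/σ².
So 1/σ₀² = 1/4.5786 − 6/32.4 = 0.218407 − 0.185185 = 0.033222.
Hence σ₀² = 1/0.033222 ≈ 30.1.

σ₀² = 30.1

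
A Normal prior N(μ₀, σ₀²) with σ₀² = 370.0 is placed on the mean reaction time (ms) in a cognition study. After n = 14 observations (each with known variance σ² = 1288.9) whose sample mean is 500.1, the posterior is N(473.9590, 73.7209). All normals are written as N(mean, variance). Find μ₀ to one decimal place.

With known observation variance, the Normal–Normal posterior has precision τ_n = τ₀ + n/σ² and mean μ_n = (τ₀μ₀ + (n/σ²)x̄)/τ_n.
Here τ₀ = 1/370.0 = 0.002703 and τ_data = 14/1288.9 = 0.010862, so τ_n = 0.013565.
Rearranging for μ₀: μ₀ = (μ_n·τ_n − τ_data·x̄)/τ₀ = (473.9590·0.013565 − 0.010862·500.1) / 0.002703 = 0.997168/0.002703 ≈ 368.9.

μ₀ = 368.9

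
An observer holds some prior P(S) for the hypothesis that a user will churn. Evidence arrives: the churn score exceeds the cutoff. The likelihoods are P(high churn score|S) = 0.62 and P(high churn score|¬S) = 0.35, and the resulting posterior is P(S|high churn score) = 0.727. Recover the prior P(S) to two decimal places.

In odds form, posterior odds = prior odds × likelihood ratio, so prior odds = posterior odds ÷ LR.
Posterior odds = 0.727/(1−0.727) = 2.6630. LR = 0.62/0.35 = 1.7714.
Prior odds = 2.6630/1.7714 = 1.5033, so P(S) = 1.5033/(1+1.5033) ≈ 0.60.

P(S) = 0.60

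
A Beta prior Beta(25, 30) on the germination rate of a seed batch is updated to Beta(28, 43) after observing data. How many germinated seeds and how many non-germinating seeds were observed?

A Beta(a, b) prior with s successes and f failures in binomial data gives a Beta(a+s, b+f) posterior.
So s = 28 − 25 = 3 and f = 43 − 30 = 13.

3 germinated seeds and 13 non-germinating seeds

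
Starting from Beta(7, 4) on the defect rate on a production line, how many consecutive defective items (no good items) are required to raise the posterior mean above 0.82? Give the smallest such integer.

After k defective items and 0 good items the posterior is Beta(7+k, 4), with mean (7+k)/(7+4+k).
Set (7+k)/(11+k) > 0.82 and solve: k > (0.82·11 − 7)/(1 − 0.82) = 11.222.
The smallest integer exceeding 11.222 is 12, and checking k=12: (19)/(23) = 0.8261 > 0.82.

k = 12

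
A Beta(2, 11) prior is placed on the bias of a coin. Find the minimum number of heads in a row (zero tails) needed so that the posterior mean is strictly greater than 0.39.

After k heads and 0 tails the posterior is Beta(2+k, 11), with mean (2+k)/(2+11+k).
Set (2+k)/(13+k) > 0.39 and solve: k > (0.39·13 − 2)/(1 − 0.39) = 5.033.
The smallest integer exceeding 5.033 is 6, and checking k=6: (8)/(19) = 0.4211 > 0.39.

k = 6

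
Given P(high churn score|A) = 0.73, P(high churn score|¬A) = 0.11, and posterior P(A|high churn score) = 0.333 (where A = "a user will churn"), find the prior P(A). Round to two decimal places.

Bayes' rule in odds form gives O(A|E) = O(A)·[P(E|A)/P(E|¬A)], hence O(A) = O(A|E)/LR.
Posterior odds = 0.333/(1−0.333) = 0.4993. LR = 0.73/0.11 = 6.6364.
Prior odds = 0.4993/6.6364 = 0.0752, so P(A) = 0.0752/(1+0.0752) ≈ 0.07.

P(A) = 0.07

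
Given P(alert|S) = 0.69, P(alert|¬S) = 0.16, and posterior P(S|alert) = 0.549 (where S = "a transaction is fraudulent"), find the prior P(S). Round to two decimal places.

P(S) = 0.22

Bayes' rule in odds form gives O(S|E) = O(S)·[P(E|S)/P(E|¬S)], hence O(S) = O(S|E)/LR.
Posterior odds = 0.549/(1−0.549) = 1.2173. LR = 0.69/0.16 = 4.3125.
Prior odds = 1.2173/4.3125 = 0.2823, so P(S) = 0.2823/(1+0.2823) ≈ 0.22.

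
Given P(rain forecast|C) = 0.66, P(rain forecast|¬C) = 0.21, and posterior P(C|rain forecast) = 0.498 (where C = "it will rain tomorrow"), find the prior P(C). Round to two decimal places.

P(C) = 0.24

In odds form, posterior odds = prior odds × likelihood ratio, so prior odds = posterior odds ÷ LR.
Posterior odds = 0.498/(1−0.498) = 0.9920. LR = 0.66/0.21 = 3.1429.
Prior odds = 0.9920/3.1429 = 0.3156, so P(C) = 0.3156/(1+0.3156) ≈ 0.24.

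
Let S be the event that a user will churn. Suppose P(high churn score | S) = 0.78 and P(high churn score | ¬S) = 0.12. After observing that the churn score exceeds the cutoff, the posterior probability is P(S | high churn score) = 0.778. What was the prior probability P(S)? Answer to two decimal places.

Bayes' rule in odds form gives O(S|E) = O(S)·[P(E|S)/P(E|¬S)], hence O(S) = O(S|E)/LR.
Posterior odds = 0.778/(1−0.778) = 3.5045. LR = 0.78/0.12 = 6.5000.
Prior odds = 3.5045/6.5000 = 0.5392, so P(S) = 0.5392/(1+0.5392) ≈ 0.35.

P(S) = 0.35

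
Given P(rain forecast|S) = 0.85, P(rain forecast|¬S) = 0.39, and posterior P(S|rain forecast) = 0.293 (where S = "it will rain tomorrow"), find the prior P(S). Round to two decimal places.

Bayes' rule in odds form gives O(S|E) = O(S)·[P(E|S)/P(E|¬S)], hence O(S) = O(S|E)/LR.
Posterior odds = 0.293/(1−0.293) = 0.4144. LR = 0.85/0.39 = 2.1795.
Prior odds = 0.4144/2.1795 = 0.1901, so P(S) = 0.1901/(1+0.1901) ≈ 0.16.

P(S) = 0.16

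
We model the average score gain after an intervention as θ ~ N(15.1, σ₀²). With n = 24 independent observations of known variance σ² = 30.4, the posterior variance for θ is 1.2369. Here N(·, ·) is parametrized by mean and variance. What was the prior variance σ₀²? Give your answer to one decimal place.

Posterior precision equals prior precision plus data precision: 1/σ_n² = 1/σ₀² + n/σ².
So 1/σ₀² = 1/1.2369 − 24/30.4 = 0.808473 − 0.789474 = 0.018999.
Hence σ₀² = 1/0.018999 ≈ 52.6.

σ₀² = 52.6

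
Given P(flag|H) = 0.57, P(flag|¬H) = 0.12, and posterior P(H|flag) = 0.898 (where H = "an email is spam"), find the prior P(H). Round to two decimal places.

P(H) = 0.65

In odds form, posterior odds = prior odds × likelihood ratio, so prior odds = posterior odds ÷ LR.
Posterior odds = 0.898/(1−0.898) = 8.8039. LR = 0.57/0.12 = 4.7500.
Prior odds = 8.8039/4.7500 = 1.8535, so P(H) = 1.8535/(1+1.8535) ≈ 0.65.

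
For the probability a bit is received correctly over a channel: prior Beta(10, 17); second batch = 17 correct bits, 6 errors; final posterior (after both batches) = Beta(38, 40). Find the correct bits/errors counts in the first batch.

11 correct bits and 17 errors

Sequential conjugate updates are equivalent to a single update on the pooled data, so total successes = posterior α − prior α and total failures = posterior β − prior β.
Total across both batches: 38−10=28 correct bits, 40−17=23 errors.
Subtract the second batch: 28−17=11 correct bits and 23−6=17 errors.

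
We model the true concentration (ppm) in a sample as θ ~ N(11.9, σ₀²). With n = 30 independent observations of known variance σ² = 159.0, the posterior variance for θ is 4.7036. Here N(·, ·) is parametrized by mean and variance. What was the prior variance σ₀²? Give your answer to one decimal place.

For the Normal–Normal model with known σ², precisions add: τ_n = τ₀ + n/σ².
So 1/σ₀² = 1/4.7036 − 30/159.0 = 0.212603 − 0.188679 = 0.023924.
Hence σ₀² = 1/0.023924 ≈ 41.8.

σ₀² = 41.8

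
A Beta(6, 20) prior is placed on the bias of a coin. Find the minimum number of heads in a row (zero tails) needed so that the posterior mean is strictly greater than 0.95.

After k heads and 0 tails the posterior is Beta(6+k, 20), with mean (6+k)/(6+20+k).
Set (6+k)/(26+k) > 0.95 and solve: k > (0.95·26 − 6)/(1 − 0.95) = 374.000.
The smallest integer exceeding 374.000 is 375, and checking k=375: (381)/(401) = 0.9501 > 0.95.

k = 375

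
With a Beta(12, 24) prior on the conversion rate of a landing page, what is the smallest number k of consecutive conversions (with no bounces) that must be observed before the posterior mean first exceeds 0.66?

k = 35

After k conversions and 0 bounces the posterior is Beta(12+k, 24), with mean (12+k)/(12+24+k).
Set (12+k)/(36+k) > 0.66 and solve: k > (0.66·36 − 12)/(1 − 0.66) = 34.588.
The smallest integer exceeding 34.588 is 35, and checking k=35: (47)/(71) = 0.6620 > 0.66.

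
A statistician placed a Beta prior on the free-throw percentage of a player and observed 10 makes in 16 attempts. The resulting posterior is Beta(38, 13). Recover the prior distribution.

Beta(28, 7)

A Beta(α, β) prior with s successes and f failures in binomial data gives a Beta(α+s, β+f) posterior.
Subtract the data counts: 38−10=28, 13−6=7.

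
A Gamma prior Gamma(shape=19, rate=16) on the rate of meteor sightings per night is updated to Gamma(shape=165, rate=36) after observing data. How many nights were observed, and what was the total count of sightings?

n = 20 nights with total 146 sightings

A Gamma(α, β) prior (rate parametrization) on a Poisson rate with n observations summing to S gives posterior Gamma(α+S, β+n).
Matching: Σxᵢ = 165 − 19 = 146 and n = 36 − 16 = 20.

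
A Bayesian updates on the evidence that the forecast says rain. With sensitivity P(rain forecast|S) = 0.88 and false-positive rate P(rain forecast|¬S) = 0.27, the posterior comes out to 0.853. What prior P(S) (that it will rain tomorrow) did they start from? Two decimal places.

P(S) = 0.64

Bayes' rule in odds form gives O(S|E) = O(S)·[P(E|S)/P(E|¬S)], hence O(S) = O(S|E)/LR.
Posterior odds = 0.853/(1−0.853) = 5.8027. LR = 0.88/0.27 = 3.2593.
Prior odds = 5.8027/3.2593 = 1.7804, so P(S) = 1.7804/(1+1.7804) ≈ 0.64.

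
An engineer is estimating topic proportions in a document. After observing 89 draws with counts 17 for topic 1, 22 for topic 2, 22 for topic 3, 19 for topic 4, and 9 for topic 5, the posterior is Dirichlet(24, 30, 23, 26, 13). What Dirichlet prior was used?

For a Dirichlet(α) prior with multinomial counts c, the posterior is Dirichlet(α + c) componentwise.
Subtract each count from the matching posterior parameter: 24−17=7, 30−22=8, 23−22=1, 26−19=7, 13−9=4.

Dirichlet(7, 8, 1, 7, 4)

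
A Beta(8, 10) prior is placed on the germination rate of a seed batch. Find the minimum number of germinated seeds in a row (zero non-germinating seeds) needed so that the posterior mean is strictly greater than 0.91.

After k germinated seeds and 0 non-germinating seeds the posterior is Beta(8+k, 10), with mean (8+k)/(8+10+k).
Set (8+k)/(18+k) > 0.91 and solve: k > (0.91·18 − 8)/(1 − 0.91) = 93.111.
The smallest integer exceeding 93.111 is 94, and checking k=94: (102)/(112) = 0.9107 > 0.91.

k = 94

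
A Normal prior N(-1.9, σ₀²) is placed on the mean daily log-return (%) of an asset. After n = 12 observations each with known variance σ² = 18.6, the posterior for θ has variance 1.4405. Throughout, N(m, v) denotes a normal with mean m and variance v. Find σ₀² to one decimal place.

Posterior precision equals prior precision plus data precision: 1/σ_n² = 1/σ₀² + n/σ².
So 1/σ₀² = 1/1.4405 − 12/18.6 = 0.694203 − 0.645161 = 0.049042.
Hence σ₀² = 1/0.049042 ≈ 20.4.

σ₀² = 20.4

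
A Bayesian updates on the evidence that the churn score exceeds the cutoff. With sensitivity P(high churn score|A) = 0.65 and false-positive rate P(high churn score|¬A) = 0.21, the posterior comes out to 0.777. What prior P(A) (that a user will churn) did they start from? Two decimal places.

In odds form, posterior odds = prior odds × likelihood ratio, so prior odds = posterior odds ÷ LR.
Posterior odds = 0.777/(1−0.777) = 3.4843. LR = 0.65/0.21 = 3.0952.
Prior odds = 3.4843/3.0952 = 1.1257, so P(A) = 1.1257/(1+1.1257) ≈ 0.53.

P(A) = 0.53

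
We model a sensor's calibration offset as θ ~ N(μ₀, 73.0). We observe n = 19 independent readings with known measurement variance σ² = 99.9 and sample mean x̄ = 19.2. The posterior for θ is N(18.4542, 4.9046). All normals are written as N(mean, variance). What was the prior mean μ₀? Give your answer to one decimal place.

μ₀ = 8.1

With known observation variance, the Normal–Normal posterior has precision τ_n = τ₀ + n/σ² and mean μ_n = (τ₀μ₀ + (n/σ²)x̄)/τ_n.
Here τ₀ = 1/73.0 = 0.013699 and τ_data = 19/99.9 = 0.190190, so τ_n = 0.203889.
Rearranging for μ₀: μ₀ = (μ_n·τ_n − τ_data·x̄)/τ₀ = (18.4542·0.203889 − 0.190190·19.2) / 0.013699 = 0.110960/0.013699 ≈ 8.1.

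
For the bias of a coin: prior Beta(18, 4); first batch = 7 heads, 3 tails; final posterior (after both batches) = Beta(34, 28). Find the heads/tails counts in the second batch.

9 heads and 21 tails

Sequential conjugate updates are equivalent to a single update on the pooled data, so total successes = posterior α − prior α and total failures = posterior β − prior β.
Total across both batches: 34−18=16 heads, 28−4=24 tails.
Subtract the first batch: 16−7=9 heads and 24−3=21 tails.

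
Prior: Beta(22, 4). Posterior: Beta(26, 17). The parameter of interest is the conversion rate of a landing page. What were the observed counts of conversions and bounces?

Beta is conjugate to the binomial likelihood: posterior = Beta(a+s, b+f).
Match parameters: s=26−22=4, f=17−4=13.

4 conversions and 13 bounces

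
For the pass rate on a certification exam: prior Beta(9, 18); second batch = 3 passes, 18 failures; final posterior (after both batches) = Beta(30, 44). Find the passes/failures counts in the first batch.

18 passes and 8 failures

Sequential conjugate updates are equivalent to a single update on the pooled data, so total successes = posterior α − prior α and total failures = posterior β − prior β.
Total across both batches: 30−9=21 passes, 44−18=26 failures.
Subtract the second batch: 21−3=18 passes and 26−18=8 failures.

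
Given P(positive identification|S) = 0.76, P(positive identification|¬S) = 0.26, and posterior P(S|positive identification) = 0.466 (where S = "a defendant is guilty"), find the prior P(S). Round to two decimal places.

In odds form, posterior odds = prior odds × likelihood ratio, so prior odds = posterior odds ÷ LR.
Posterior odds = 0.466/(1−0.466) = 0.8727. LR = 0.76/0.26 = 2.9231.
Prior odds = 0.8727/2.9231 = 0.2986, so P(S) = 0.2986/(1+0.2986) ≈ 0.23.

P(S) = 0.23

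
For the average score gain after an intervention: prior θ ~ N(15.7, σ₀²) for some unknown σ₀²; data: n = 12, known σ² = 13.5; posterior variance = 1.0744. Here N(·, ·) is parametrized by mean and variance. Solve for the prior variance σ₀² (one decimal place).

σ₀² = 23.9

Posterior precision equals prior precision plus data precision: 1/σ_n² = 1/σ₀² + n/σ².
So 1/σ₀² = 1/1.0744 − 12/13.5 = 0.930752 − 0.888889 = 0.041863.
Hence σ₀² = 1/0.041863 ≈ 23.9.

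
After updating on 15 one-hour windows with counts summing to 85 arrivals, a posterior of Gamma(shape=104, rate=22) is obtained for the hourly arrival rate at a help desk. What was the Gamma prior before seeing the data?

Gamma(shape=19, rate=7)

Gamma–Poisson conjugacy: posterior shape = α + Σxᵢ, posterior rate = β + n.
So α = 104 − 85 = 19 and β = 22 − 15 = 7.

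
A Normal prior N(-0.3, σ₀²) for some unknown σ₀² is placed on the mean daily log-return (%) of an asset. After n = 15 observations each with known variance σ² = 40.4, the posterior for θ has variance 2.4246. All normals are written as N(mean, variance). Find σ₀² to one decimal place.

For the Normal–Normal model with known σ², precisions add: τ_n = τ₀ + n/σ².
So 1/σ₀² = 1/2.4246 − 15/40.4 = 0.412439 − 0.371287 = 0.041152.
Hence σ₀² = 1/0.041152 ≈ 24.3.

σ₀² = 24.3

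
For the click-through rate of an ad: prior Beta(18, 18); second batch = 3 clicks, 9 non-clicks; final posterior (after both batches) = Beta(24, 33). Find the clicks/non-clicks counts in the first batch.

3 clicks and 6 non-clicks

Because Beta–binomial updating is additive in the counts, the combined data contributed (α_post−α_prior, β_post−β_prior) successes and failures.
Total across both batches: 24−18=6 clicks, 33−18=15 non-clicks.
Subtract the second batch: 6−3=3 clicks and 15−9=6 non-clicks.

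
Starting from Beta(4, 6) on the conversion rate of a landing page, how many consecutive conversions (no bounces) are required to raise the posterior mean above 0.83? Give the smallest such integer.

After k conversions and 0 bounces the posterior is Beta(4+k, 6), with mean (4+k)/(4+6+k).
Set (4+k)/(10+k) > 0.83 and solve: k > (0.83·10 − 4)/(1 − 0.83) = 25.294.
The smallest integer exceeding 25.294 is 26.

k = 26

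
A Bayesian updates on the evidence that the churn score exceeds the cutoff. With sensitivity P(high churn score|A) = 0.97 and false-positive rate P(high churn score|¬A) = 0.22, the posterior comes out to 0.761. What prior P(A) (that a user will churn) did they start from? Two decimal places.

In odds form, posterior odds = prior odds × likelihood ratio, so prior odds = posterior odds ÷ LR.
Posterior odds = 0.761/(1−0.761) = 3.1841. LR = 0.97/0.22 = 4.4091.
Prior odds = 3.1841/4.4091 = 0.7222, so P(A) = 0.7222/(1+0.7222) ≈ 0.42.

P(A) = 0.42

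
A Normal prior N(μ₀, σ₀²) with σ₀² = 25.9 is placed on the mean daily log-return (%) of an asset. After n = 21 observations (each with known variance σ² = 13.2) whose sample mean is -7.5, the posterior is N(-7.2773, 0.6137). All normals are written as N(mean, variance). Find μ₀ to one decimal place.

μ₀ = 1.9

With known observation variance, the Normal–Normal posterior has precision τ_n = τ₀ + n/σ² and mean μ_n = (τ₀μ₀ + (n/σ²)x̄)/τ_n.
Here τ₀ = 1/25.9 = 0.038610 and τ_data = 21/13.2 = 1.590909, so τ_n = 1.629519.
Rearranging for μ₀: μ₀ = (μ_n·τ_n − τ_data·x̄)/τ₀ = (-7.2773·1.629519 − 1.590909·-7.5) / 0.038610 = 0.073319/0.038610 ≈ 1.9.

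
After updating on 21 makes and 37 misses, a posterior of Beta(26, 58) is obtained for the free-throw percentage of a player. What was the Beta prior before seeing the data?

Beta(5, 21)

Beta is conjugate to the binomial likelihood: posterior = Beta(α+s, β+f).
Subtract the data counts: 26−21=5, 58−37=21.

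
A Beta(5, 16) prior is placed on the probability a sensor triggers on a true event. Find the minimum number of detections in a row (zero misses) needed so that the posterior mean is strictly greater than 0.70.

After k detections and 0 misses the posterior is Beta(5+k, 16), with mean (5+k)/(5+16+k).
Set (5+k)/(21+k) > 0.70 and solve: k > (0.70·21 − 5)/(1 − 0.70) = 32.333.
The smallest integer exceeding 32.333 is 33.

k = 33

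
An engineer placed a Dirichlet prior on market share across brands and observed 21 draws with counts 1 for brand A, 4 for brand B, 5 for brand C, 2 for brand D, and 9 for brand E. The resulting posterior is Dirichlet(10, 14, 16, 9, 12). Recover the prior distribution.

Dirichlet(9, 10, 11, 7, 3)

For a Dirichlet(α) prior with multinomial counts c, the posterior is Dirichlet(α + c) componentwise.
Subtract each count from the matching posterior parameter: 10−1=9, 14−4=10, 16−5=11, 9−2=7, 12−9=3.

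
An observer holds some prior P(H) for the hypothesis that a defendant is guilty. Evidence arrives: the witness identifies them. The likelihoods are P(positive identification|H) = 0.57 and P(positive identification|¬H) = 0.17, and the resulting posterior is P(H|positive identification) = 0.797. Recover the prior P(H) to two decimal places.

In odds form, posterior odds = prior odds × likelihood ratio, so prior odds = posterior odds ÷ LR.
Posterior odds = 0.797/(1−0.797) = 3.9261. LR = 0.57/0.17 = 3.3529.
Prior odds = 3.9261/3.3529 = 1.1710, so P(H) = 1.1710/(1+1.1710) ≈ 0.54.

P(H) = 0.54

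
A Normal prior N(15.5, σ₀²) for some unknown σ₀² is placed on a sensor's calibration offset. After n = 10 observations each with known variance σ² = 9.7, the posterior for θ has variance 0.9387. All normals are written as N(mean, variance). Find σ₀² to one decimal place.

Posterior precision equals prior precision plus data precision: 1/σ_n² = 1/σ₀² + n/σ².
So 1/σ₀² = 1/0.9387 − 10/9.7 = 1.065303 − 1.030928 = 0.034375.
Hence σ₀² = 1/0.034375 ≈ 29.1.

σ₀² = 29.1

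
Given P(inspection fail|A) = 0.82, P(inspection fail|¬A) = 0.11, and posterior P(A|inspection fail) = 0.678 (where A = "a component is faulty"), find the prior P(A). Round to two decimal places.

P(A) = 0.22

In odds form, posterior odds = prior odds × likelihood ratio, so prior odds = posterior odds ÷ LR.
Posterior odds = 0.678/(1−0.678) = 2.1056. LR = 0.82/0.11 = 7.4545.
Prior odds = 2.1056/7.4545 = 0.2825, so P(A) = 0.2825/(1+0.2825) ≈ 0.22.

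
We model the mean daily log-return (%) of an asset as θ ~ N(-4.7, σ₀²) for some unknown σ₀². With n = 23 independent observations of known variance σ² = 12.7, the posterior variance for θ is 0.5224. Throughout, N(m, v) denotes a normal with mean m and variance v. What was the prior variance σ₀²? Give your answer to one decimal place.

σ₀² = 9.7

Posterior precision equals prior precision plus data precision: 1/σ_n² = 1/σ₀² + n/σ².
So 1/σ₀² = 1/0.5224 − 23/12.7 = 1.914242 − 1.811024 = 0.103218.
Hence σ₀² = 1/0.103218 ≈ 9.7.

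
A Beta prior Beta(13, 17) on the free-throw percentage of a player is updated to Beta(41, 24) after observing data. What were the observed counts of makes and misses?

28 makes and 7 misses

A Beta(α, β) prior with s successes and f failures in binomial data gives a Beta(α+s, β+f) posterior.
Match parameters: s=41−13=28, f=24−17=7.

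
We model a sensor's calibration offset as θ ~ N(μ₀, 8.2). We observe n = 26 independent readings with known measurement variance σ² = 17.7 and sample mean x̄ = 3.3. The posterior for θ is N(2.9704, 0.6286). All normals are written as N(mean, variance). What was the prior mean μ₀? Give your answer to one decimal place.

μ₀ = -1.0

The posterior mean is a precision-weighted average: μ_n = (τ₀μ₀ + τ_data·x̄)/(τ₀+τ_data), with τ₀=1/σ₀² and τ_data=n/σ².
Here τ₀ = 1/8.2 = 0.121951 and τ_data = 26/17.7 = 1.468927, so τ_n = 1.590878.
Rearranging for μ₀: μ₀ = (μ_n·τ_n − τ_data·x̄)/τ₀ = (2.9704·1.590878 − 1.468927·3.3) / 0.121951 = -0.121915/0.121951 ≈ -1.0.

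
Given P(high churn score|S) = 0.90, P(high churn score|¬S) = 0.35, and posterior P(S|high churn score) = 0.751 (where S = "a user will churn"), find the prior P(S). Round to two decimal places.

Bayes' rule in odds form gives O(S|E) = O(S)·[P(E|S)/P(E|¬S)], hence O(S) = O(S|E)/LR.
Posterior odds = 0.751/(1−0.751) = 3.0161. LR = 0.90/0.35 = 2.5714.
Prior odds = 3.0161/2.5714 = 1.1729, so P(S) = 1.1729/(1+1.1729) ≈ 0.54.

P(S) = 0.54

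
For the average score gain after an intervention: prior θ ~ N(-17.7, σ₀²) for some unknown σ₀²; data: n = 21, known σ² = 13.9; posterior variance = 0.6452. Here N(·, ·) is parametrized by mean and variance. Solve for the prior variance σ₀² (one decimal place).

σ₀² = 25.6

Posterior precision equals prior precision plus data precision: 1/σ_n² = 1/σ₀² + n/σ².
So 1/σ₀² = 1/0.6452 − 21/13.9 = 1.549907 − 1.510791 = 0.039116.
Hence σ₀² = 1/0.039116 ≈ 25.6.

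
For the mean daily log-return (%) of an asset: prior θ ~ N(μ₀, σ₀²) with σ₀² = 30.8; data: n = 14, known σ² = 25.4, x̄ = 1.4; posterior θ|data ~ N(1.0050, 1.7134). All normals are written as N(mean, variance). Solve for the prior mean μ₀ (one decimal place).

The posterior mean is a precision-weighted average: μ_n = (τ₀μ₀ + τ_data·x̄)/(τ₀+τ_data), with τ₀=1/σ₀² and τ_data=n/σ².
Here τ₀ = 1/30.8 = 0.032468 and τ_data = 14/25.4 = 0.551181, so τ_n = 0.583649.
Rearranging for μ₀: μ₀ = (μ_n·τ_n − τ_data·x̄)/τ₀ = (1.0050·0.583649 − 0.551181·1.4) / 0.032468 = -0.185086/0.032468 ≈ -5.7.

μ₀ = -5.7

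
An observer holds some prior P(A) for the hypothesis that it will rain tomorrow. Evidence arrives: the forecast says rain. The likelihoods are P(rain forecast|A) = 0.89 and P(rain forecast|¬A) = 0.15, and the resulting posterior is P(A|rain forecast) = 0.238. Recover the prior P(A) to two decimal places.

P(A) = 0.05

In odds form, posterior odds = prior odds × likelihood ratio, so prior odds = posterior odds ÷ LR.
Posterior odds = 0.238/(1−0.238) = 0.3123. LR = 0.89/0.15 = 5.9333.
Prior odds = 0.3123/5.9333 = 0.0526, so P(A) = 0.0526/(1+0.0526) ≈ 0.05.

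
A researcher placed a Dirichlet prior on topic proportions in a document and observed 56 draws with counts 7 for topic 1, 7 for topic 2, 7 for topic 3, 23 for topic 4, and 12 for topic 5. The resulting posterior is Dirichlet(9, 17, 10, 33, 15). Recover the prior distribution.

For a Dirichlet(α) prior with multinomial counts c, the posterior is Dirichlet(α + c) componentwise.
Subtract each count from the matching posterior parameter: 9−7=2, 17−7=10, 10−7=3, 33−23=10, 15−12=3.

Dirichlet(2, 10, 3, 10, 3)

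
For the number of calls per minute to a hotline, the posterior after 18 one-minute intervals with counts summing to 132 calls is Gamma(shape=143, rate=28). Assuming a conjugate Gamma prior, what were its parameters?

Gamma(shape=11, rate=10)

A Gamma(α, β) prior (rate parametrization) on a Poisson rate with n observations summing to S gives posterior Gamma(α+S, β+n).
So α = 143 − 132 = 11 and β = 28 − 18 = 10.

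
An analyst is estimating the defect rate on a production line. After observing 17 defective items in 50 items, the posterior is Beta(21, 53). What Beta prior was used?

Beta(4, 20)

Under Beta–binomial conjugacy the posterior parameters are (a+s, b+f).
So a = 21 − 17 = 4 and b = 53 − 33 = 20.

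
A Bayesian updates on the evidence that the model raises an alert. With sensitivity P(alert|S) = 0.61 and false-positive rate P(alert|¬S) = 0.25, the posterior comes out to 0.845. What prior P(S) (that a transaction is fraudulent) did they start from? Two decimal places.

P(S) = 0.69

In odds form, posterior odds = prior odds × likelihood ratio, so prior odds = posterior odds ÷ LR.
Posterior odds = 0.845/(1−0.845) = 5.4516. LR = 0.61/0.25 = 2.4400.
Prior odds = 5.4516/2.4400 = 2.2343, so P(S) = 2.2343/(1+2.2343) ≈ 0.69.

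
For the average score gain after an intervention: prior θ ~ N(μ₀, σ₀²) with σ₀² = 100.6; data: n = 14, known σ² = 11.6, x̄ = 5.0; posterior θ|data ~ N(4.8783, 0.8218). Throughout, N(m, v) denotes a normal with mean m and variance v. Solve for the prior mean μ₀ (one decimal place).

μ₀ = -9.9

With known observation variance, the Normal–Normal posterior has precision τ_n = τ₀ + n/σ² and mean μ_n = (τ₀μ₀ + (n/σ²)x̄)/τ_n.
Here τ₀ = 1/100.6 = 0.009940 and τ_data = 14/11.6 = 1.206897, so τ_n = 1.216837.
Rearranging for μ₀: μ₀ = (μ_n·τ_n − τ_data·x̄)/τ₀ = (4.8783·1.216837 − 1.206897·5.0) / 0.009940 = -0.098389/0.009940 ≈ -9.9.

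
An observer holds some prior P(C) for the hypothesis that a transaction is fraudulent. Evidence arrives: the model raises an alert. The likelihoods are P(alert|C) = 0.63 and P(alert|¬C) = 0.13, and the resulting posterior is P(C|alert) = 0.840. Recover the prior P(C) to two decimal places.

In odds form, posterior odds = prior odds × likelihood ratio, so prior odds = posterior odds ÷ LR.
Posterior odds = 0.840/(1−0.840) = 5.2500. LR = 0.63/0.13 = 4.8462.
Prior odds = 5.2500/4.8462 = 1.0833, so P(C) = 1.0833/(1+1.0833) ≈ 0.52.

P(C) = 0.52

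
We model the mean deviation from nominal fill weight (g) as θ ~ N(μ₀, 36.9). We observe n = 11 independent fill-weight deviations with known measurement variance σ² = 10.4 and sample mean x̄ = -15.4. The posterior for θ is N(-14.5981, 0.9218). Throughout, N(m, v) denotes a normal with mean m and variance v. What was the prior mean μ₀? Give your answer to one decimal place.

μ₀ = 16.7

The posterior mean is a precision-weighted average: μ_n = (τ₀μ₀ + τ_data·x̄)/(τ₀+τ_data), with τ₀=1/σ₀² and τ_data=n/σ².
Here τ₀ = 1/36.9 = 0.027100 and τ_data = 11/10.4 = 1.057692, so τ_n = 1.084792.
Rearranging for μ₀: μ₀ = (μ_n·τ_n − τ_data·x̄)/τ₀ = (-14.5981·1.084792 − 1.057692·-15.4) / 0.027100 = 0.452555/0.027100 ≈ 16.7.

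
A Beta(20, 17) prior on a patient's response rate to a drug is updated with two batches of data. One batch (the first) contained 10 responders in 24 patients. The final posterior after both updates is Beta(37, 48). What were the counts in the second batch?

Because Beta–binomial updating is additive in the counts, the combined data contributed (α_post−α_prior, β_post−β_prior) successes and failures.
Total across both batches: 37−20=17 responders, 48−17=31 non-responders.
Subtract the first batch: 17−10=7 responders and 31−14=17 non-responders.

7 responders and 17 non-responders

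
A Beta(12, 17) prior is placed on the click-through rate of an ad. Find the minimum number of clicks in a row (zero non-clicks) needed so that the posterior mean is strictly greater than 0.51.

k = 6

After k clicks and 0 non-clicks the posterior is Beta(12+k, 17), with mean (12+k)/(12+17+k).
Set (12+k)/(29+k) > 0.51 and solve: k > (0.51·29 − 12)/(1 − 0.51) = 5.694.
The smallest integer exceeding 5.694 is 6.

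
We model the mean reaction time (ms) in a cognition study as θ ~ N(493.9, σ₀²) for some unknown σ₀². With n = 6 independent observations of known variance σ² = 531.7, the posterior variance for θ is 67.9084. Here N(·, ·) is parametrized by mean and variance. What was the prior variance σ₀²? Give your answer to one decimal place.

Posterior precision equals prior precision plus data precision: 1/σ_n² = 1/σ₀² + n/σ².
So 1/σ₀² = 1/67.9084 − 6/531.7 = 0.014726 − 0.011285 = 0.003441.
Hence σ₀² = 1/0.003441 ≈ 290.6.

σ₀² = 290.6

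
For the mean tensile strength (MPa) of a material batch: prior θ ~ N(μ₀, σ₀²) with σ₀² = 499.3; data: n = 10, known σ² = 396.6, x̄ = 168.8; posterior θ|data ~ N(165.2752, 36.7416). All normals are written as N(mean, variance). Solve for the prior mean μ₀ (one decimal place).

With known observation variance, the Normal–Normal posterior has precision τ_n = τ₀ + n/σ² and mean μ_n = (τ₀μ₀ + (n/σ²)x̄)/τ_n.
Here τ₀ = 1/499.3 = 0.002003 and τ_data = 10/396.6 = 0.025214, so τ_n = 0.027217.
Rearranging for μ₀: μ₀ = (μ_n·τ_n − τ_data·x̄)/τ₀ = (165.2752·0.027217 − 0.025214·168.8) / 0.002003 = 0.242172/0.002003 ≈ 120.9.

μ₀ = 120.9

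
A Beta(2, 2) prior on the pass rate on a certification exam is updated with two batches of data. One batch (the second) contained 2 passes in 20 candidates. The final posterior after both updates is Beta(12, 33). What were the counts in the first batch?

Sequential conjugate updates are equivalent to a single update on the pooled data, so total successes = posterior α − prior α and total failures = posterior β − prior β.
Total across both batches: 12−2=10 passes, 33−2=31 failures.
Subtract the second batch: 10−2=8 passes and 31−18=13 failures.

8 passes and 13 failures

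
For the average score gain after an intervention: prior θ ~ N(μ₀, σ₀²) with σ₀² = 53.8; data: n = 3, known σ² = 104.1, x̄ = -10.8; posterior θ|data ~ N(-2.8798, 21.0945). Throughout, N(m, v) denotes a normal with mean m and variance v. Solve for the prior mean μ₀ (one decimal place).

The posterior mean is a precision-weighted average: μ_n = (τ₀μ₀ + τ_data·x̄)/(τ₀+τ_data), with τ₀=1/σ₀² and τ_data=n/σ².
Here τ₀ = 1/53.8 = 0.018587 and τ_data = 3/104.1 = 0.028818, so τ_n = 0.047405.
Rearranging for μ₀: μ₀ = (μ_n·τ_n − τ_data·x̄)/τ₀ = (-2.8798·0.047405 − 0.028818·-10.8) / 0.018587 = 0.174717/0.018587 ≈ 9.4.

μ₀ = 9.4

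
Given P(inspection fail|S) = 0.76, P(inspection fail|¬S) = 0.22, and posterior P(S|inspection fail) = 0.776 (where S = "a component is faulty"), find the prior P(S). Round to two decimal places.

Bayes' rule in odds form gives O(S|E) = O(S)·[P(E|S)/P(E|¬S)], hence O(S) = O(S|E)/LR.
Posterior odds = 0.776/(1−0.776) = 3.4643. LR = 0.76/0.22 = 3.4545.
Prior odds = 3.4643/3.4545 = 1.0028, so P(S) = 1.0028/(1+1.0028) ≈ 0.50.

P(S) = 0.50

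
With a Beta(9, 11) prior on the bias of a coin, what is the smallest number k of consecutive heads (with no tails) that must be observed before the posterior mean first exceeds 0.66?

After k heads and 0 tails the posterior is Beta(9+k, 11), with mean (9+k)/(9+11+k).
Set (9+k)/(20+k) > 0.66 and solve: k > (0.66·20 − 9)/(1 − 0.66) = 12.353.
The smallest integer exceeding 12.353 is 13.

k = 13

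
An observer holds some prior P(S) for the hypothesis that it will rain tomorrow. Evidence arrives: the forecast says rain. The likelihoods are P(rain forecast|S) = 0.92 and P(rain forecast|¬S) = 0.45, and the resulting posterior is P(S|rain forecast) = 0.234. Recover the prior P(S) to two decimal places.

P(S) = 0.13

Bayes' rule in odds form gives O(S|E) = O(S)·[P(E|S)/P(E|¬S)], hence O(S) = O(S|E)/LR.
Posterior odds = 0.234/(1−0.234) = 0.3055. LR = 0.92/0.45 = 2.0444.
Prior odds = 0.3055/2.0444 = 0.1494, so P(S) = 0.1494/(1+0.1494) ≈ 0.13.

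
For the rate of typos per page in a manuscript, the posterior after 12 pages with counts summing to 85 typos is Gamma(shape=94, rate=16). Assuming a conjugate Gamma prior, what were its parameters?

Gamma–Poisson conjugacy: posterior shape = α + Σxᵢ, posterior rate = β + n.
So α = 94 − 85 = 9 and β = 16 − 12 = 4.

Gamma(shape=9, rate=4)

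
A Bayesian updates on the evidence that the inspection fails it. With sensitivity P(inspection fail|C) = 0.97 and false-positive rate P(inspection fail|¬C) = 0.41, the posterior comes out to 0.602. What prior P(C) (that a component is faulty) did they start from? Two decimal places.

Bayes' rule in odds form gives O(C|E) = O(C)·[P(E|C)/P(E|¬C)], hence O(C) = O(C|E)/LR.
Posterior odds = 0.602/(1−0.602) = 1.5126. LR = 0.97/0.41 = 2.3659.
Prior odds = 1.5126/2.3659 = 0.6393, so P(C) = 0.6393/(1+0.6393) ≈ 0.39.

P(C) = 0.39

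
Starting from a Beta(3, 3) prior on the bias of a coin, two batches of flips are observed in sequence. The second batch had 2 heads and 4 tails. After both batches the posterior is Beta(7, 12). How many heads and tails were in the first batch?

2 heads and 5 tails

Because Beta–binomial updating is additive in the counts, the combined data contributed (α_post−α_prior, β_post−β_prior) successes and failures.
Total across both batches: 7−3=4 heads, 12−3=9 tails.
Subtract the second batch: 4−2=2 heads and 9−4=5 tails.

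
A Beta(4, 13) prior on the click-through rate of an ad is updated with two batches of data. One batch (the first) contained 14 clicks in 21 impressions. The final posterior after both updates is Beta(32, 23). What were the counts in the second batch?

14 clicks and 3 non-clicks

Because Beta–binomial updating is additive in the counts, the combined data contributed (α_post−α_prior, β_post−β_prior) successes and failures.
Total across both batches: 32−4=28 clicks, 23−13=10 non-clicks.
Subtract the first batch: 28−14=14 clicks and 10−7=3 non-clicks.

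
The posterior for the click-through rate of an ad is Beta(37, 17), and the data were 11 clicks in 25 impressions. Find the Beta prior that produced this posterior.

Beta(26, 3)

A Beta(α, β) prior with s successes and f failures in binomial data gives a Beta(α+s, β+f) posterior.
So α = 37 − 11 = 26 and β = 17 − 14 = 3.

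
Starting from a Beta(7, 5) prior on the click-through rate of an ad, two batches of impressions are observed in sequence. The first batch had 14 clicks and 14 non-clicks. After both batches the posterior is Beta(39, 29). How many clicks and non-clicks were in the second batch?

Sequential conjugate updates are equivalent to a single update on the pooled data, so total successes = posterior α − prior α and total failures = posterior β − prior β.
Total across both batches: 39−7=32 clicks, 29−5=24 non-clicks.
Subtract the first batch: 32−14=18 clicks and 24−14=10 non-clicks.

18 clicks and 10 non-clicks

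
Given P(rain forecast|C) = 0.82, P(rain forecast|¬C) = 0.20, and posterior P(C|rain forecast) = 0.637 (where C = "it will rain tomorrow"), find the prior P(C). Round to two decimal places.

In odds form, posterior odds = prior odds × likelihood ratio, so prior odds = posterior odds ÷ LR.
Posterior odds = 0.637/(1−0.637) = 1.7548. LR = 0.82/0.20 = 4.1000.
Prior odds = 1.7548/4.1000 = 0.4280, so P(C) = 0.4280/(1+0.4280) ≈ 0.30.

P(C) = 0.30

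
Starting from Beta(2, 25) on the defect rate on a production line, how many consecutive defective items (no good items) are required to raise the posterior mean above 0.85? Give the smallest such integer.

After k defective items and 0 good items the posterior is Beta(2+k, 25), with mean (2+k)/(2+25+k).
Set (2+k)/(27+k) > 0.85 and solve: k > (0.85·27 − 2)/(1 − 0.85) = 139.667.
The smallest integer exceeding 139.667 is 140, and checking k=140: (142)/(167) = 0.8503 > 0.85.

k = 140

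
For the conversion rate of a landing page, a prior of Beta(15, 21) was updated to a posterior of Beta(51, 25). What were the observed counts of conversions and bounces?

Beta is conjugate to the binomial likelihood: posterior = Beta(α+s, β+f).
Match parameters: s=51−15=36, f=25−21=4.

36 conversions and 4 bounces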